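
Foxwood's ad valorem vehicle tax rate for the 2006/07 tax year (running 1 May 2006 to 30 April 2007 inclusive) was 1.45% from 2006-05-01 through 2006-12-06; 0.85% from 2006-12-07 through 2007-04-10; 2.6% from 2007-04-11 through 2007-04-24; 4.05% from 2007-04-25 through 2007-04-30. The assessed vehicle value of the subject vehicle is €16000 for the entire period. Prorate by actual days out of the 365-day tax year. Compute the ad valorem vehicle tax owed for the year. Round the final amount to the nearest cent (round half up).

2006-05-01 to 2006-12-06: 220 days at 1.45% → €16000 × 1.45% × 220/365 = €139.8356
2006-12-07 to 2007-04-10: 125 days at 0.85% → €16000 × 0.85% × 125/365 = €46.5753
2007-04-11 to 2007-04-24: 14 days at 2.6% → €16000 × 2.6% × 14/365 = €15.9562
2007-04-25 to 2007-04-30: 6 days at 4.05% → €16000 × 4.05% × 6/365 = €10.6521
Total = €213.0192

€213.02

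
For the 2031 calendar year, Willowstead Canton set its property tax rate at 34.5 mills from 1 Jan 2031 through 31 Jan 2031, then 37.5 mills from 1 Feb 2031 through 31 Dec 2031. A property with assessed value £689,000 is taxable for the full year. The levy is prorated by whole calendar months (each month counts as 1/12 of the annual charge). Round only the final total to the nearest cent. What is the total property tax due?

£25,665.25

1 Jan – 31 Jan 2031: 1 month at 34.5 mills → £689,000 × 3.45% × 1/12 = £1,980.8750
1 Feb – 31 Dec 2031: 11 months at 37.5 mills → £689,000 × 3.75% × 11/12 = £23,684.3750
Total = £25,665.2500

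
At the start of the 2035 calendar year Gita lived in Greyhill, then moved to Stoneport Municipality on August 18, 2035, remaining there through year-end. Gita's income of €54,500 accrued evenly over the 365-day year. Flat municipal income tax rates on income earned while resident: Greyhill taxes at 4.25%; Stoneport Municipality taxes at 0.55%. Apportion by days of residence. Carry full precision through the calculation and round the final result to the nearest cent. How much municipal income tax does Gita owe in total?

€1,564.90

Greyhill, January 1 – August 17, 2035: 229 days → €54,500 × 4.25% × 229/365 = €1,453.2089
Stoneport Municipality, August 18 – December 31, 2035: 136 days → €54,500 × 0.55% × 136/365 = €111.6877
Total = €1,564.8966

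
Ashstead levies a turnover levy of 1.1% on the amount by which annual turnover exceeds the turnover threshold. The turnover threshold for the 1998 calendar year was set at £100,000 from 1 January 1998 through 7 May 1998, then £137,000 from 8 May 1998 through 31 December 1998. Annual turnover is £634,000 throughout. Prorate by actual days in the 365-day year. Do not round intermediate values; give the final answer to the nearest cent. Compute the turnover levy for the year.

1 January – 7 May 1998: 127 days, exemption £100,000 → (£634,000 − £100,000) × 1.1% × 127/365 = £2,043.8301
8 May – 31 December 1998: 238 days, exemption £137,000 → (£634,000 − £137,000) × 1.1% × 238/365 = £3,564.7836
Total = £5,608.6137

£5,608.61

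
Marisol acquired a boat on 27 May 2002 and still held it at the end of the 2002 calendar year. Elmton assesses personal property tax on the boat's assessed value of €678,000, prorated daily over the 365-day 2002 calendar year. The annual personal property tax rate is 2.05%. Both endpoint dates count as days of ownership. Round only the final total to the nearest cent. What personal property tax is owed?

€8,339.40

Days held (27 May – 31 December 2002): 219 out of 365
Tax = €678,000 × 2.05% × 219/365 = €8,339.4000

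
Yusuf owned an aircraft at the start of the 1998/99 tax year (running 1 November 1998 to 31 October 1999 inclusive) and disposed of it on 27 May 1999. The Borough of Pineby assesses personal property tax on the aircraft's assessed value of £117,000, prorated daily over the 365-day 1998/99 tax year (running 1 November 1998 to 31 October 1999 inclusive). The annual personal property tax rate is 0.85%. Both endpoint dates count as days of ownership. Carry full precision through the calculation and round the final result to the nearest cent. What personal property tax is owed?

£566.73

Days held (1 November 1998 – 27 May 1999): 208 out of 365
Tax = £117,000 × 0.85% × 208/365 = £566.7288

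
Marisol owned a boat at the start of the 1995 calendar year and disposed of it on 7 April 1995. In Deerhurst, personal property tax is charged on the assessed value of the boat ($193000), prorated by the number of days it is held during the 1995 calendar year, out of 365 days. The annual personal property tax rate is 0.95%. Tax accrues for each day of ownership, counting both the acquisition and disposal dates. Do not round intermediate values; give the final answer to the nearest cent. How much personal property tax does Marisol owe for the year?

$487.26

Days held (1 January – 7 April 1995): 97 out of 365
Tax = $193000 × 0.95% × 97/365 = $487.2589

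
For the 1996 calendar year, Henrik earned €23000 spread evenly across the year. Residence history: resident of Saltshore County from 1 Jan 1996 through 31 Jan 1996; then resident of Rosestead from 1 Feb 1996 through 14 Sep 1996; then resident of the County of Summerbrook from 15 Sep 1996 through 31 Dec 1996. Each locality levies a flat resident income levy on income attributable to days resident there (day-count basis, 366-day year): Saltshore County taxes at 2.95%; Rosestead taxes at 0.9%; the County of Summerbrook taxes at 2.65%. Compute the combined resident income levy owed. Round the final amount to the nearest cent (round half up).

Saltshore County, 1 Jan – 31 Jan 1996: 31 days → €23000 × 2.95% × 31/366 = €57.4686
Rosestead, 1 Feb – 14 Sep 1996: 227 days → €23000 × 0.9% × 227/366 = €128.3852
The County of Summerbrook, 15 Sep – 31 Dec 1996: 108 days → €23000 × 2.65% × 108/366 = €179.8525
Total = €365.7063

€365.71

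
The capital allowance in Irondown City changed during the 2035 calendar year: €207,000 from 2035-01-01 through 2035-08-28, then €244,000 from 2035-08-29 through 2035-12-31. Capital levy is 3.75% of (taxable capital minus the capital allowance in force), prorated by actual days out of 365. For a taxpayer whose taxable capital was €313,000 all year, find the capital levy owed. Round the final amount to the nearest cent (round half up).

€3,499.83

2035-01-01 to 2035-08-28: 240 days, exemption €207,000 → (€313,000 − €207,000) × 3.75% × 240/365 = €2,613.6986
2035-08-29 to 2035-12-31: 125 days, exemption €244,000 → (€313,000 − €244,000) × 3.75% × 125/365 = €886.1301
Total = €3,499.8288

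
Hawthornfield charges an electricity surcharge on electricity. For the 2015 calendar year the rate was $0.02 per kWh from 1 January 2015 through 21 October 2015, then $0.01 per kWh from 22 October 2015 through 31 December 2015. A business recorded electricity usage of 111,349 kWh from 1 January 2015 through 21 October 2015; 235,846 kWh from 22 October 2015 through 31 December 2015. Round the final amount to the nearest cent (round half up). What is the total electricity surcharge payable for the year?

1 January – 21 October 2015: 111,349 kWh at $0.02/kWh → $2226.98
22 October – 31 December 2015: 235,846 kWh at $0.01/kWh → $2358.46

$4585.44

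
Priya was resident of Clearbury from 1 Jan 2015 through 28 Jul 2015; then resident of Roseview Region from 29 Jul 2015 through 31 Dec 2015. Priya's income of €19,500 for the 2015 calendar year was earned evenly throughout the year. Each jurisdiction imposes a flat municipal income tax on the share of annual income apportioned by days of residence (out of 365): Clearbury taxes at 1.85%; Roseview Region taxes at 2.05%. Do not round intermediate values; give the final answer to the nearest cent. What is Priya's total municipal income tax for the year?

Clearbury, 1 Jan – 28 Jul 2015: 209 days → €19,500 × 1.85% × 209/365 = €206.5664
Roseview Region, 29 Jul – 31 Dec 2015: 156 days → €19,500 × 2.05% × 156/365 = €170.8521
Total = €377.4185

€377.42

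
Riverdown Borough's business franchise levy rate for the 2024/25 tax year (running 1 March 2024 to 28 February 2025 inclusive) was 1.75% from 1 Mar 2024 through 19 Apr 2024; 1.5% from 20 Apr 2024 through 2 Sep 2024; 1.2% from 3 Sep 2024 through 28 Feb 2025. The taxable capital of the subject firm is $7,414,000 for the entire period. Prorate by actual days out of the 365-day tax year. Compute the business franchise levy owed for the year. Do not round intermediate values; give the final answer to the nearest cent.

$102,841.32

1 Mar – 19 Apr 2024: 50 days at 1.75% → $7,414,000 × 1.75% × 50/365 = $17,773.2877
20 Apr – 2 Sep 2024: 136 days at 1.5% → $7,414,000 × 1.5% × 136/365 = $41,437.1507
3 Sep 2024 – 28 Feb 2025: 179 days at 1.2% → $7,414,000 × 1.2% × 179/365 = $43,630.8822
Total = $102,841.3205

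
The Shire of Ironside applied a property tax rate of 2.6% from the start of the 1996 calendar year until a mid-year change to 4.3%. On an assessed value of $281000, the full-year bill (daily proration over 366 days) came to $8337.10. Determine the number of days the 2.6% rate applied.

Let d = days at the first rate; then 366 − d days at the second rate.
$281000 × [2.6%·d + 4.3%·(366−d)] / 366 = $8337.10
Solving gives d = 287, so the new rate took effect on 14 October 1996.

287 days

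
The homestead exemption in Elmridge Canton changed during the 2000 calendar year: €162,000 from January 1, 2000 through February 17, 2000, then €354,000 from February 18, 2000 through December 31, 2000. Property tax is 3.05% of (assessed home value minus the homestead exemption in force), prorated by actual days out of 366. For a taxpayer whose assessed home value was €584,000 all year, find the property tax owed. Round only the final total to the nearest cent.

January 1 – February 17, 2000: 48 days, exemption €162,000 → (€584,000 − €162,000) × 3.05% × 48/366 = €1,688.0000
February 18 – December 31, 2000: 318 days, exemption €354,000 → (€584,000 − €354,000) × 3.05% × 318/366 = €6,095.0000
Total = €7,783.0000

€7,783.00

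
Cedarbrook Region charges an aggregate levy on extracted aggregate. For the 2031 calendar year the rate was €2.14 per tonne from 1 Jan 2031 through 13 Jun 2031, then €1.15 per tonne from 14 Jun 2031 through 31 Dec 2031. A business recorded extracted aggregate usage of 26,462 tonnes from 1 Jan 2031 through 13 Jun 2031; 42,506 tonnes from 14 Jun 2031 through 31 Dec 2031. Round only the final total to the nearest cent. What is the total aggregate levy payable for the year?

1 Jan – 13 Jun 2031: 26,462 tonnes at €2.14/tonne → €56,628.68
14 Jun – 31 Dec 2031: 42,506 tonnes at €1.15/tonne → €48,881.90

€105,510.58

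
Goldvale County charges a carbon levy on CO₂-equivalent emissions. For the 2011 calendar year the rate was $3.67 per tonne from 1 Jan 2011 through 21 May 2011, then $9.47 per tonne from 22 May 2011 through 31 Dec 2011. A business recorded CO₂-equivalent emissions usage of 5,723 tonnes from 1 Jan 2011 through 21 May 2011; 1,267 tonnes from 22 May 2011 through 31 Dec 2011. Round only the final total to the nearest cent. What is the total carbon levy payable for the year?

1 Jan – 21 May 2011: 5,723 tonnes at $3.67/tonne → $21,003.41
22 May – 31 Dec 2011: 1,267 tonnes at $9.47/tonne → $11,998.49

$33,001.90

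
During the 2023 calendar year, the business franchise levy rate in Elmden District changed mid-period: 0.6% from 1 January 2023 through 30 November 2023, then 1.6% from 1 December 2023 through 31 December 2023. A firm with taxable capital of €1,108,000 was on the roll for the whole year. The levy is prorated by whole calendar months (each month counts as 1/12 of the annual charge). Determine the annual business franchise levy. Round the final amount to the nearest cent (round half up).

€7,571.33

1 January – 30 November 2023: 11 months at 0.6% → €1,108,000 × 0.6% × 11/12 = €6,094.0000
1 December – 31 December 2023: 1 month at 1.6% → €1,108,000 × 1.6% × 1/12 = €1,477.3333
Total = €7,571.3333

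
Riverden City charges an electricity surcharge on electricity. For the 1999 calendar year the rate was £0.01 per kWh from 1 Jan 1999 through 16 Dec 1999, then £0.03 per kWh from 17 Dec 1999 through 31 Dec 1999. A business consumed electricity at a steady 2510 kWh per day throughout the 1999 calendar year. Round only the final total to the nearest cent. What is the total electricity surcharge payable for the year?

£9,914.50

1 Jan – 16 Dec 1999: 350 days × 2510 kWh/day = 878,500 kWh at £0.01/kWh → £8,785.00
17 Dec – 31 Dec 1999: 15 days × 2510 kWh/day = 37,650 kWh at £0.03/kWh → £1,129.50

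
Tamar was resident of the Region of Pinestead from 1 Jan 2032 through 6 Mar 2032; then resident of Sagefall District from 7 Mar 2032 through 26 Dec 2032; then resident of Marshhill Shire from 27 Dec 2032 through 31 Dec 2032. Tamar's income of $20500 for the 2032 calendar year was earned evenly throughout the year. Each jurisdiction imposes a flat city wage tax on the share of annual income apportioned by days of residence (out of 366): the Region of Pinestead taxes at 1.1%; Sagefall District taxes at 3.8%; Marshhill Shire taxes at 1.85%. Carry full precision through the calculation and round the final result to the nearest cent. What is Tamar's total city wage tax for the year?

The Region of Pinestead, 1 Jan – 6 Mar 2032: 66 days → $20500 × 1.1% × 66/366 = $40.6639
Sagefall District, 7 Mar – 26 Dec 2032: 295 days → $20500 × 3.8% × 295/366 = $627.8825
Marshhill Shire, 27 Dec – 31 Dec 2032: 5 days → $20500 × 1.85% × 5/366 = $5.1810
Total = $673.7275

$673.73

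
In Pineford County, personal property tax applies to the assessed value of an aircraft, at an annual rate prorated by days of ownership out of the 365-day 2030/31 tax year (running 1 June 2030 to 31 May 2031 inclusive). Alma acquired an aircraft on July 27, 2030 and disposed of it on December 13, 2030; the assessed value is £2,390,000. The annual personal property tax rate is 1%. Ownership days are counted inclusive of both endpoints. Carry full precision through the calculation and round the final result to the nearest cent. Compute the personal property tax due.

Days held (July 27 – December 13, 2030): 140 out of 365
Tax = £2,390,000 × 1% × 140/365 = £9,167.1233

£9,167.12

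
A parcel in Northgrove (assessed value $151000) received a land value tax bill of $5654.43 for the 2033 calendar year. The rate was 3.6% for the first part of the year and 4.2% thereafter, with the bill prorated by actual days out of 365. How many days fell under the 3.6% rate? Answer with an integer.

Let d = days at the first rate; then 365 − d days at the second rate.
$151000 × [3.6%·d + 4.2%·(365−d)] / 365 = $5654.43
Solving gives d = 277, so the new rate took effect on October 5, 2033.

277 days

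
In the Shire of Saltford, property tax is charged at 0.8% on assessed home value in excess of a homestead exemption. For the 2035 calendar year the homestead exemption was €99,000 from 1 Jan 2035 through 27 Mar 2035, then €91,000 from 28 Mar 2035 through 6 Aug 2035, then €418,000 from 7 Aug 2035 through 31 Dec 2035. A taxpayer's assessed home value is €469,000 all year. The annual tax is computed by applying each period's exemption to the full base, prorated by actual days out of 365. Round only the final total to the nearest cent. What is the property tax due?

€1,955.35

1 Jan – 27 Mar 2035: 86 days, exemption €99,000 → (€469,000 − €99,000) × 0.8% × 86/365 = €697.4247
28 Mar – 6 Aug 2035: 132 days, exemption €91,000 → (€469,000 − €91,000) × 0.8% × 132/365 = €1,093.6110
7 Aug – 31 Dec 2035: 147 days, exemption €418,000 → (€469,000 − €418,000) × 0.8% × 147/365 = €164.3178
Total = €1,955.3534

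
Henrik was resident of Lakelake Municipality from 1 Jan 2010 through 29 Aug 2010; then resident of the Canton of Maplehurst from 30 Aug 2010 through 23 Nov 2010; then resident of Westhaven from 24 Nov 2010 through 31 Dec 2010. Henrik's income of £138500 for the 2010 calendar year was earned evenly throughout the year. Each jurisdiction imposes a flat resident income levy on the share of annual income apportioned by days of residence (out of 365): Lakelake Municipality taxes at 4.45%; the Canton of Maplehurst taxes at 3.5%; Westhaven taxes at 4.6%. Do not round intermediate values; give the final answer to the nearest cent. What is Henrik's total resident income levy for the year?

£5874.87

Lakelake Municipality, 1 Jan – 29 Aug 2010: 241 days → £138500 × 4.45% × 241/365 = £4069.4336
The Canton of Maplehurst, 30 Aug – 23 Nov 2010: 86 days → £138500 × 3.5% × 86/365 = £1142.1507
Westhaven, 24 Nov – 31 Dec 2010: 38 days → £138500 × 4.6% × 38/365 = £663.2822
Total = £5874.8664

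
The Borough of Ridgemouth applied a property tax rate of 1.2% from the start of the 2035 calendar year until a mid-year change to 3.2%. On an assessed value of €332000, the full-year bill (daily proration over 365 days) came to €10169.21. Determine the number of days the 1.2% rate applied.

Let d = days at the first rate; then 365 − d days at the second rate.
€332000 × [1.2%·d + 3.2%·(365−d)] / 365 = €10169.21
Solving gives d = 25, so the new rate took effect on 26 Jan 2035.

25 days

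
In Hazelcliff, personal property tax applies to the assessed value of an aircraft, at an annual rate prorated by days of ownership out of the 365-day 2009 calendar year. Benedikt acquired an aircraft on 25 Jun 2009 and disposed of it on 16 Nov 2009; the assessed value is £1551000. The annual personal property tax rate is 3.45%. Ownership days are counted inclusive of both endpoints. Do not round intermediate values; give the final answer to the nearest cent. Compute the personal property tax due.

Days held (25 Jun – 16 Nov 2009): 145 out of 365
Tax = £1551000 × 3.45% × 145/365 = £21257.1986

£21257.20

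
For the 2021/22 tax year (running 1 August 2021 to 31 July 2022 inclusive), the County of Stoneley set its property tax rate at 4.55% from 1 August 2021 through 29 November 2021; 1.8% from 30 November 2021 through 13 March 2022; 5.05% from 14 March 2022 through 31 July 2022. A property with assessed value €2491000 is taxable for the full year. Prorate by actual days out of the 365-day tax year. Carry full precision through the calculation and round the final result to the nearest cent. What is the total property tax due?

€98599.24

1 August – 29 November 2021: 121 days at 4.55% → €2491000 × 4.55% × 121/365 = €37573.1521
30 November 2021 – 13 March 2022: 104 days at 1.8% → €2491000 × 1.8% × 104/365 = €12775.7589
14 March – 31 July 2022: 140 days at 5.05% → €2491000 × 5.05% × 140/365 = €48250.3288
Total = €98599.2397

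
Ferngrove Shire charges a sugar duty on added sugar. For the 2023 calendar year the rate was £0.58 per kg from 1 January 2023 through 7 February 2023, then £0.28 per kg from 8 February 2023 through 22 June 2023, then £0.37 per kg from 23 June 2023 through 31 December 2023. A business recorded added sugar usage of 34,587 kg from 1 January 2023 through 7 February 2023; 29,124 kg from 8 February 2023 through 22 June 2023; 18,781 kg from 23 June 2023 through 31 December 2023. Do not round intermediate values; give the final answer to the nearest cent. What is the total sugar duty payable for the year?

1 January – 7 February 2023: 34,587 kg at £0.58/kg → £20060.46
8 February – 22 June 2023: 29,124 kg at £0.28/kg → £8154.72
23 June – 31 December 2023: 18,781 kg at £0.37/kg → £6948.97

£35164.15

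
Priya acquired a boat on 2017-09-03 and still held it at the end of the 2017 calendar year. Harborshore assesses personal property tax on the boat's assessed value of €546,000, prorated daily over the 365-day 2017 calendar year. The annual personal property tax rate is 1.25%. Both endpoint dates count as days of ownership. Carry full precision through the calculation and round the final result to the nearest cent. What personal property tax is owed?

€2,243.84

Days held (2017-09-03 to 2017-12-31): 120 out of 365
Tax = €546,000 × 1.25% × 120/365 = €2,243.8356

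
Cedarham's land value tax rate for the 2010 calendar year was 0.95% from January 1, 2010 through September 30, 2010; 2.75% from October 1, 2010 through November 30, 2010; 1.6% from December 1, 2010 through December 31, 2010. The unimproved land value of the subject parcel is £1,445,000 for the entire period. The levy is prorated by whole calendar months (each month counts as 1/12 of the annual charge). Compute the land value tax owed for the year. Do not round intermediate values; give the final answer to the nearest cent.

January 1 – September 30, 2010: 9 months at 0.95% → £1,445,000 × 0.95% × 9/12 = £10,295.6250
October 1 – November 30, 2010: 2 months at 2.75% → £1,445,000 × 2.75% × 2/12 = £6,622.9167
December 1 – December 31, 2010: 1 month at 1.6% → £1,445,000 × 1.6% × 1/12 = £1,926.6667
Total = £18,845.2083

£18,845.21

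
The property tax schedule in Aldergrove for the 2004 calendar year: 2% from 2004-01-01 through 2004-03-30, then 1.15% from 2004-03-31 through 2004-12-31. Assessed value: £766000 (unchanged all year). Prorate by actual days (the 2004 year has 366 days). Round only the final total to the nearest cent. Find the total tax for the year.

2004-01-01 to 2004-03-30: 90 days at 2% → £766000 × 2% × 90/366 = £3767.2131
2004-03-31 to 2004-12-31: 276 days at 1.15% → £766000 × 1.15% × 276/366 = £6642.8525
Total = £10410.0656

£10410.07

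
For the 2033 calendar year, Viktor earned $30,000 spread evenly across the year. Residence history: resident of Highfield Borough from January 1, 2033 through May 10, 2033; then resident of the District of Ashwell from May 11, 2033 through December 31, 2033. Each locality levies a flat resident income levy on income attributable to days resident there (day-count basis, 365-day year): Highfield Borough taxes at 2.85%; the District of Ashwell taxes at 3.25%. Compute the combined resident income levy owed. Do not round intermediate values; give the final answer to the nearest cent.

$932.26

Highfield Borough, January 1 – May 10, 2033: 130 days → $30,000 × 2.85% × 130/365 = $304.5205
The District of Ashwell, May 11 – December 31, 2033: 235 days → $30,000 × 3.25% × 235/365 = $627.7397
Total = $932.2603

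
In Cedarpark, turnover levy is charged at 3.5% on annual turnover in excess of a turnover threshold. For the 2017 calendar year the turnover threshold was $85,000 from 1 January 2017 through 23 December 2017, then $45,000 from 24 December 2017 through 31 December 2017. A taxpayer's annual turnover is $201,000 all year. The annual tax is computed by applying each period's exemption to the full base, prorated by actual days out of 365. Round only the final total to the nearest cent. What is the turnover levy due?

$4,090.68

1 January – 23 December 2017: 357 days, exemption $85,000 → ($201,000 − $85,000) × 3.5% × 357/365 = $3,971.0137
24 December – 31 December 2017: 8 days, exemption $45,000 → ($201,000 − $45,000) × 3.5% × 8/365 = $119.6712
Total = $4,090.6849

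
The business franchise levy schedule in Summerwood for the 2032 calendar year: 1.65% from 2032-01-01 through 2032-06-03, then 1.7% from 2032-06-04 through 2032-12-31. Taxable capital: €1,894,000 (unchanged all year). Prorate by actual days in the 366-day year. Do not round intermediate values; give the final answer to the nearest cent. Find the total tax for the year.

€31,796.95

2032-01-01 to 2032-06-03: 155 days at 1.65% → €1,894,000 × 1.65% × 155/366 = €13,234.7131
2032-06-04 to 2032-12-31: 211 days at 1.7% → €1,894,000 × 1.7% × 211/366 = €18,562.2350
Total = €31,796.9481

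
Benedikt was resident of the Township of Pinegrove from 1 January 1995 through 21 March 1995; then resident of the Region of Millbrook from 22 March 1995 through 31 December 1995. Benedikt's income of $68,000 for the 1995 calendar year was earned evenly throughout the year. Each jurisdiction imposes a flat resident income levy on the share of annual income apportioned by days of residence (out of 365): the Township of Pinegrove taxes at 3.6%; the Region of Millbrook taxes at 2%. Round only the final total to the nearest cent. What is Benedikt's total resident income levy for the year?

The Township of Pinegrove, 1 January – 21 March 1995: 80 days → $68,000 × 3.6% × 80/365 = $536.5479
The Region of Millbrook, 22 March – 31 December 1995: 285 days → $68,000 × 2% × 285/365 = $1,061.9178
Total = $1,598.4658

$1,598.47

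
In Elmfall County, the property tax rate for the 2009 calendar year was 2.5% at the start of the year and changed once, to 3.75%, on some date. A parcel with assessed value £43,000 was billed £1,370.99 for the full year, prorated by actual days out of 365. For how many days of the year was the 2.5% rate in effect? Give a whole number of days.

164 days

Let d = days at the first rate; then 365 − d days at the second rate.
£43,000 × [2.5%·d + 3.75%·(365−d)] / 365 = £1,370.99
Solving gives d = 164, so the new rate took effect on June 14, 2009.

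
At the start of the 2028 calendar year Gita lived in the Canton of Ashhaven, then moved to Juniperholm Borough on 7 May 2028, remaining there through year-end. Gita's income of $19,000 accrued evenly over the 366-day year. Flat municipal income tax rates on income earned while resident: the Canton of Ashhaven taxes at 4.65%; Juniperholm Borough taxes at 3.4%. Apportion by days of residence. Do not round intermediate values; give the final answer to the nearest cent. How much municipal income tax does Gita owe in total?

The Canton of Ashhaven, 1 January – 6 May 2028: 127 days → $19,000 × 4.65% × 127/366 = $306.5697
Juniperholm Borough, 7 May – 31 December 2028: 239 days → $19,000 × 3.4% × 239/366 = $421.8415
Total = $728.4112

$728.41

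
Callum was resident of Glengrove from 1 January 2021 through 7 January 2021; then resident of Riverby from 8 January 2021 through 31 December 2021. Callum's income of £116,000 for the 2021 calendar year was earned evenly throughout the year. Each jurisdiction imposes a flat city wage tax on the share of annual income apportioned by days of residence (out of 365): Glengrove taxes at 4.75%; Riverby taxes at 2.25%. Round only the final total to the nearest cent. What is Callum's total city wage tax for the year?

Glengrove, 1 January – 7 January 2021: 7 days → £116,000 × 4.75% × 7/365 = £105.6712
Riverby, 8 January – 31 December 2021: 358 days → £116,000 × 2.25% × 358/365 = £2,559.9452
Total = £2,665.6164

£2,665.62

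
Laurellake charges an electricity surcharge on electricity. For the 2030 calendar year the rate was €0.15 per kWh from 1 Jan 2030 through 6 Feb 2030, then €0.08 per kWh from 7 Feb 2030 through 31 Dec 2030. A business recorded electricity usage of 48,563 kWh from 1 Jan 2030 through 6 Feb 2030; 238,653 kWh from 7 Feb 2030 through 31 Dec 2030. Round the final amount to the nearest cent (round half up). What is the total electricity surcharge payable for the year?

1 Jan – 6 Feb 2030: 48,563 kWh at €0.15/kWh → €7,284.45
7 Feb – 31 Dec 2030: 238,653 kWh at €0.08/kWh → €19,092.24

€26,376.69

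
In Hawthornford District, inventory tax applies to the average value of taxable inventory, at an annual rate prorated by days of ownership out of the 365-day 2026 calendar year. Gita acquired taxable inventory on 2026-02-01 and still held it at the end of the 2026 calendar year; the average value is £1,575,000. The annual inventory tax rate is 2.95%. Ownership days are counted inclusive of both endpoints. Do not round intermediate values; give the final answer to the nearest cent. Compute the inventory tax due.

Days held (2026-02-01 to 2026-12-31): 334 out of 365
Tax = £1,575,000 × 2.95% × 334/365 = £42,516.3699

£42,516.37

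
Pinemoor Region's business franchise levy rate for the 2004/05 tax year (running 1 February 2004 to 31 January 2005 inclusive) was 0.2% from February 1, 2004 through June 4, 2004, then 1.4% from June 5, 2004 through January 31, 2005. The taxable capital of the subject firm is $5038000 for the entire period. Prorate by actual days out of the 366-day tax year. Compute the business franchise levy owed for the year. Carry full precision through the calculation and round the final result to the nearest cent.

$49884.46

February 1 – June 4, 2004: 125 days at 0.2% → $5038000 × 0.2% × 125/366 = $3441.2568
June 5, 2004 – January 31, 2005: 241 days at 1.4% → $5038000 × 1.4% × 241/366 = $46443.2022
Total = $49884.4590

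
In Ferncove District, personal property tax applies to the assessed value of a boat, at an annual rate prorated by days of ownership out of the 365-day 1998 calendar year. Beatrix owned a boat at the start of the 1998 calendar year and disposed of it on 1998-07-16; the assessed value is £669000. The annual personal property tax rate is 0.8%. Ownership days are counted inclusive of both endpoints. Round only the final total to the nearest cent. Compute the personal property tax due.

Days held (1998-01-01 to 1998-07-16): 197 out of 365
Tax = £669000 × 0.8% × 197/365 = £2888.6137

£2888.61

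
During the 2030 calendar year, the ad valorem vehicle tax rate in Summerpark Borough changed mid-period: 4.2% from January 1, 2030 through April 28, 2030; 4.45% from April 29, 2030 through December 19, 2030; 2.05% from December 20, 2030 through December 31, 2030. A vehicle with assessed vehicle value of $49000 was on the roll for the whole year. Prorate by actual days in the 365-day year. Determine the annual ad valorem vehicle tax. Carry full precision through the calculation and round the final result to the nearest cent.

January 1 – April 28, 2030: 118 days at 4.2% → $49000 × 4.2% × 118/365 = $665.3260
April 29 – December 19, 2030: 235 days at 4.45% → $49000 × 4.45% × 235/365 = $1403.8836
December 20 – December 31, 2030: 12 days at 2.05% → $49000 × 2.05% × 12/365 = $33.0247
Total = $2102.2342

$2102.23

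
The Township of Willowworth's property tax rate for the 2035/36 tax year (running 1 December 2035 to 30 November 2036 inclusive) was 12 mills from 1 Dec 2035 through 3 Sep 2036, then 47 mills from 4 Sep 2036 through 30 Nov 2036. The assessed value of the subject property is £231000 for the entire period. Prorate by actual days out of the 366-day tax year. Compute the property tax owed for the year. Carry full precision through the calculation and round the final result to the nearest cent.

£4715.93

1 Dec 2035 – 3 Sep 2036: 278 days at 12 mills → £231000 × 1.2% × 278/366 = £2105.5082
4 Sep – 30 Nov 2036: 88 days at 47 mills → £231000 × 4.7% × 88/366 = £2610.4262
Total = £4715.9344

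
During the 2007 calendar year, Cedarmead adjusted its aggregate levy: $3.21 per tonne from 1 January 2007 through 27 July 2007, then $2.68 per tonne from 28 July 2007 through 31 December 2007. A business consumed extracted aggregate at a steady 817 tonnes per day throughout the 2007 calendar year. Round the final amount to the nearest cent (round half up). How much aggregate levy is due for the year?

$889,255.48

1 January – 27 July 2007: 208 days × 817 tonnes/day = 169,936 tonnes at $3.21/tonne → $545,494.56
28 July – 31 December 2007: 157 days × 817 tonnes/day = 128,269 tonnes at $2.68/tonne → $343,760.92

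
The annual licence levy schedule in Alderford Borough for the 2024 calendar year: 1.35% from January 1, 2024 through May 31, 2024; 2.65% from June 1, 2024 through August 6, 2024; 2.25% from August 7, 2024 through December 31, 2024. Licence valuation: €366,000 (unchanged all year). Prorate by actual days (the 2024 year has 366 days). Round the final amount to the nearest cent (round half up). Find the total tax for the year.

January 1 – May 31, 2024: 152 days at 1.35% → €366,000 × 1.35% × 152/366 = €2,052.0000
June 1 – August 6, 2024: 67 days at 2.65% → €366,000 × 2.65% × 67/366 = €1,775.5000
August 7 – December 31, 2024: 147 days at 2.25% → €366,000 × 2.25% × 147/366 = €3,307.5000
Total = €7,135.0000

€7,135.00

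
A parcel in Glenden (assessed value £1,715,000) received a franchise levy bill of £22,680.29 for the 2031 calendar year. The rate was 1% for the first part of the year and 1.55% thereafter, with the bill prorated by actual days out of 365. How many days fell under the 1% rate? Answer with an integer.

Let d = days at the first rate; then 365 − d days at the second rate.
£1,715,000 × [1%·d + 1.55%·(365−d)] / 365 = £22,680.29
Solving gives d = 151, so the new rate took effect on 1 June 2031.

151 days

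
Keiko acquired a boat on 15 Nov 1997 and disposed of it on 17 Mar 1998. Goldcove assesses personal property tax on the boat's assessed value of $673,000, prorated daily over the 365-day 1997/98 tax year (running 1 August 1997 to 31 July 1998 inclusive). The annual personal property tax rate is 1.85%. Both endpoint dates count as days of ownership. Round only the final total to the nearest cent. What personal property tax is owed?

Days held (15 Nov 1997 – 17 Mar 1998): 123 out of 365
Tax = $673,000 × 1.85% × 123/365 = $4,195.6479

$4,195.65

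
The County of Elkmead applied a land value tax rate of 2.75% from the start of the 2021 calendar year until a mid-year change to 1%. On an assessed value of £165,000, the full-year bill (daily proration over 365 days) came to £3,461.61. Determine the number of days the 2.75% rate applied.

Let d = days at the first rate; then 365 − d days at the second rate.
£165,000 × [2.75%·d + 1%·(365−d)] / 365 = £3,461.61
Solving gives d = 229, so the new rate took effect on August 18, 2021.

229 days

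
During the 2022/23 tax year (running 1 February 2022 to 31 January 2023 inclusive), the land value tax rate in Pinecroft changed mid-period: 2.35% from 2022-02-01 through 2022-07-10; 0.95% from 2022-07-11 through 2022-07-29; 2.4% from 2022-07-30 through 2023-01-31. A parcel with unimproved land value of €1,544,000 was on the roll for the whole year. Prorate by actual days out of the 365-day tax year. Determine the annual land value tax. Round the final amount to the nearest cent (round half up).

€35,552.19

2022-02-01 to 2022-07-10: 160 days at 2.35% → €1,544,000 × 2.35% × 160/365 = €15,905.3151
2022-07-11 to 2022-07-29: 19 days at 0.95% → €1,544,000 × 0.95% × 19/365 = €763.5397
2022-07-30 to 2023-01-31: 186 days at 2.4% → €1,544,000 × 2.4% × 186/365 = €18,883.3315
Total = €35,552.1863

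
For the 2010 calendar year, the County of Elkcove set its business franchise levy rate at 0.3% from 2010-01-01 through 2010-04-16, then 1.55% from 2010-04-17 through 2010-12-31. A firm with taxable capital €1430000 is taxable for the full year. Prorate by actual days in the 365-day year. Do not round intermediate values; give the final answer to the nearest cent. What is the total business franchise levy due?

€16973.90

2010-01-01 to 2010-04-16: 106 days at 0.3% → €1430000 × 0.3% × 106/365 = €1245.8630
2010-04-17 to 2010-12-31: 259 days at 1.55% → €1430000 × 1.55% × 259/365 = €15728.0411
Total = €16973.9041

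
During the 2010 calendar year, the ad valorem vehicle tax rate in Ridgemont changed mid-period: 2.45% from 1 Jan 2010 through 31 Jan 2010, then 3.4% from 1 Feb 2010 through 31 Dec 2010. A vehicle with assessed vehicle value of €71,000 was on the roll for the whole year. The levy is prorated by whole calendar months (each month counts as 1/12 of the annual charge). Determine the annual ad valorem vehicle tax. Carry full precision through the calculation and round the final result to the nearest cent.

€2,357.79

1 Jan – 31 Jan 2010: 1 month at 2.45% → €71,000 × 2.45% × 1/12 = €144.9583
1 Feb – 31 Dec 2010: 11 months at 3.4% → €71,000 × 3.4% × 11/12 = €2,212.8333
Total = €2,357.7917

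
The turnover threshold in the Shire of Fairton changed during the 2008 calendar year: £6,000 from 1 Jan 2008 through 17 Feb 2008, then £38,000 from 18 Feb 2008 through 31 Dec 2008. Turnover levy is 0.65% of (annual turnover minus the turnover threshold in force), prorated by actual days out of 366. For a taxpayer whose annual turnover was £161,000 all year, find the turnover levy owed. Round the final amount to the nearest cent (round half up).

1 Jan – 17 Feb 2008: 48 days, exemption £6,000 → (£161,000 − £6,000) × 0.65% × 48/366 = £132.1311
18 Feb – 31 Dec 2008: 318 days, exemption £38,000 → (£161,000 − £38,000) × 0.65% × 318/366 = £694.6475
Total = £826.7787

£826.78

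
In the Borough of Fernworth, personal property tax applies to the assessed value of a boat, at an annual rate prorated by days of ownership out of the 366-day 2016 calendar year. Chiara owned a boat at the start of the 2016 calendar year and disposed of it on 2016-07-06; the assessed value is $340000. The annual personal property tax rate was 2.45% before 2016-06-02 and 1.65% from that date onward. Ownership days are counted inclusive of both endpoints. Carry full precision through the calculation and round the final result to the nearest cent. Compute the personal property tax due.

2016-01-01 to 2016-06-01: 153 days at 2.45% → $340000 × 2.45% × 153/366 = $3482.2131
2016-06-02 to 2016-07-06: 35 days at 1.65% → $340000 × 1.65% × 35/366 = $536.4754
Total = $4018.6885

$4018.69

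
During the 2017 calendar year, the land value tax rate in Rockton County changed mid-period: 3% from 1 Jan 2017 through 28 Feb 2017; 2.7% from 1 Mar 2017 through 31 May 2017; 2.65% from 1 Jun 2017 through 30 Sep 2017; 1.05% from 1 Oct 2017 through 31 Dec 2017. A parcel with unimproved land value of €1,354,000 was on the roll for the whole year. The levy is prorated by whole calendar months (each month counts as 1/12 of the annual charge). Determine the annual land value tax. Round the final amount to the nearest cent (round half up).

€31,424.08

1 Jan – 28 Feb 2017: 2 months at 3% → €1,354,000 × 3% × 2/12 = €6,770.0000
1 Mar – 31 May 2017: 3 months at 2.7% → €1,354,000 × 2.7% × 3/12 = €9,139.5000
1 Jun – 30 Sep 2017: 4 months at 2.65% → €1,354,000 × 2.65% × 4/12 = €11,960.3333
1 Oct – 31 Dec 2017: 3 months at 1.05% → €1,354,000 × 1.05% × 3/12 = €3,554.2500
Total = €31,424.0833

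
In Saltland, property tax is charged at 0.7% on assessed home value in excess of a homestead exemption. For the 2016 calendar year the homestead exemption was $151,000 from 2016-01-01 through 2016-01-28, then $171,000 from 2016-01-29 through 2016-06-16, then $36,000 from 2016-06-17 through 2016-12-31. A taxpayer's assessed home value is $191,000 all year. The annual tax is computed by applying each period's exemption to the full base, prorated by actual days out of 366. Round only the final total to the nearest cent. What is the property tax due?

$661.94

2016-01-01 to 2016-01-28: 28 days, exemption $151,000 → ($191,000 − $151,000) × 0.7% × 28/366 = $21.4208
2016-01-29 to 2016-06-16: 140 days, exemption $171,000 → ($191,000 − $171,000) × 0.7% × 140/366 = $53.5519
2016-06-17 to 2016-12-31: 198 days, exemption $36,000 → ($191,000 − $36,000) × 0.7% × 198/366 = $586.9672
Total = $661.9399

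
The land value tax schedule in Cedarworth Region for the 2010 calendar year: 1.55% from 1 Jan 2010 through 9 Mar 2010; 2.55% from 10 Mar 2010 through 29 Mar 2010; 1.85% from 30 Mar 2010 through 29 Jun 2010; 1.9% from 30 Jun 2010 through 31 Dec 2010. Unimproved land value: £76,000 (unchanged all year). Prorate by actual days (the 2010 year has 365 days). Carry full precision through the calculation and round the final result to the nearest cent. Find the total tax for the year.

1 Jan – 9 Mar 2010: 68 days at 1.55% → £76,000 × 1.55% × 68/365 = £219.4630
10 Mar – 29 Mar 2010: 20 days at 2.55% → £76,000 × 2.55% × 20/365 = £106.1918
30 Mar – 29 Jun 2010: 92 days at 1.85% → £76,000 × 1.85% × 92/365 = £354.3890
30 Jun – 31 Dec 2010: 185 days at 1.9% → £76,000 × 1.9% × 185/365 = £731.8904
Total = £1,411.9342

£1,411.93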